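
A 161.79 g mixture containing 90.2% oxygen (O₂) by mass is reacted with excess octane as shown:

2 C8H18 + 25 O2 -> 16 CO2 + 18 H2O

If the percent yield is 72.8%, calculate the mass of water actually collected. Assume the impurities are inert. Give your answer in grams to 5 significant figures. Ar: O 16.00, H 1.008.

Pure O2 available = 161.79 g × 0.902 = 145.935 g.
M(O2) = 2(16.00) = 32.00 g/mol.
M(H2O) = 2(1.008) + 16.00 = 18.016 g/mol.
n(O2) = 145.935 g / 32.00 g/mol = 4.56046 mol.
From the equation the O2:H2O mole ratio is 25:18, so n(H2O) = 4.56046 × 18/25 = 3.28353 mol.
Mass of H2O = 3.28353 mol × 18.016 g/mol = 59.1560 g.
Actual mass collected = 59.1560 g × 0.728 = 43.0656 g.

43.066 g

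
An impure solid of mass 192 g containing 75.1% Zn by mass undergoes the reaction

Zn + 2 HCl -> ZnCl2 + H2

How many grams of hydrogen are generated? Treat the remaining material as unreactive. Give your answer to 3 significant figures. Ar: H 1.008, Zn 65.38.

4.45 g

Mass of pure Zn = 192 g × 0.751 = 144.2 g.
M(Zn) = 65.38 g/mol.
M(H2) = 2(1.008) = 2.016 g/mol.
n(Zn) = 144.2 g / 65.38 g/mol = 2.205 mol.
From the equation the Zn:H2 mole ratio is 1:1, so n(H2) = 2.205 × 1/1 = 2.205 mol.
Mass of H2 = 2.205 mol × 2.016 g/mol = 4.446 g.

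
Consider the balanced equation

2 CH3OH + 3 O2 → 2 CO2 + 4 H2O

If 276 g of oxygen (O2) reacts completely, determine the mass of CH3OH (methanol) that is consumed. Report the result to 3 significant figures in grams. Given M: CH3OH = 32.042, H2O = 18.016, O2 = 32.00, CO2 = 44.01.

184 g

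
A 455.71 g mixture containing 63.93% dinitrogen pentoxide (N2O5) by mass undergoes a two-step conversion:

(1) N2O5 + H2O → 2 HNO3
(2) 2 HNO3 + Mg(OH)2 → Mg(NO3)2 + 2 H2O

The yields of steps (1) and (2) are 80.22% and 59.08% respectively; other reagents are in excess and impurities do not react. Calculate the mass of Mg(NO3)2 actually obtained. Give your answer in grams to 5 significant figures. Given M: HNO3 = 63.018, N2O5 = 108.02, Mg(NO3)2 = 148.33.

Pure N2O5 = 455.71 × 0.6393 = 291.335 g.
n(N2O5) = 291.335 / 108.02 = 2.69705 mol.
Step 1 (N2O5:HNO3 = 1:2): theoretical n(HNO3) = 5.39410 mol; at 80.22% yield, n(HNO3) = 4.32715 mol.
Step 2 (HNO3:Mg(NO3)2 = 2:1): theoretical n(Mg(NO3)2) = 2.16357 mol, so theoretical mass = 2.16357 × 148.33 = 320.923 g.
At 59.08% yield, actual mass of Mg(NO3)2 = 320.923 × 0.5908 = 189.601 g.

189.60 g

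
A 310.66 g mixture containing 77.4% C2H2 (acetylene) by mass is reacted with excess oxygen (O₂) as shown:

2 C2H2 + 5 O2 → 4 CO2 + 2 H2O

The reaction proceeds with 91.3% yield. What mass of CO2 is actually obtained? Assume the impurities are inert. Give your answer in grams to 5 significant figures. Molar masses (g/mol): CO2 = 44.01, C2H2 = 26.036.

Pure C2H2 available = 310.66 g × 0.774 = 240.451 g.
n(C2H2) = 240.451 g / 26.036 g/mol = 9.23532 mol.
From the equation the C2H2:CO2 mole ratio is 2:4, so n(CO2) = 9.23532 × 4/2 = 18.4706 mol.
Mass of CO2 = 18.4706 mol × 44.01 g/mol = 812.893 g.
Actual mass collected = 812.893 g × 0.913 = 742.171 g.

742.17 g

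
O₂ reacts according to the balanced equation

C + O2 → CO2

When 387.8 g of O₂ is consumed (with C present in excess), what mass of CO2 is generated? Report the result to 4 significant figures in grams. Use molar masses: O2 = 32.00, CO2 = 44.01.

n(O2) = 387.80 g / 32.00 g/mol = 12.119 mol.
From the equation the O2:CO2 mole ratio is 1:1, so n(CO2) = 12.119 × 1/1 = 12.119 mol.
Mass of CO2 = 12.119 mol × 44.01 g/mol = 533.35 g.

533.3 g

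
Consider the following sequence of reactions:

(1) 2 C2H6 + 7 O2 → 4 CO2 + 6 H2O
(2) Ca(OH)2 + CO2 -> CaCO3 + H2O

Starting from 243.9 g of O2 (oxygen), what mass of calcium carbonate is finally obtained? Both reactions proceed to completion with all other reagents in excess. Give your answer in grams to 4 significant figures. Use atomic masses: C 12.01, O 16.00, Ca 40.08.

435.9 g

M(O2) = 2(16.00) = 32.00 g/mol.
M(CaCO3) = 40.08 + 12.01 + 3(16.00) = 100.09 g/mol.
n(O2) = 243.90 / 32.00 = 7.6219 mol.
Step 1 gives a 7:4 ratio of O2 to CO2, so n(CO2) = 4.3554 mol.
In step 2 the CO2:CaCO3 ratio is 1:1, so n(CaCO3) = 4.3554 mol.
Mass of CaCO3 = 4.3554 × 100.09 = 435.93 g.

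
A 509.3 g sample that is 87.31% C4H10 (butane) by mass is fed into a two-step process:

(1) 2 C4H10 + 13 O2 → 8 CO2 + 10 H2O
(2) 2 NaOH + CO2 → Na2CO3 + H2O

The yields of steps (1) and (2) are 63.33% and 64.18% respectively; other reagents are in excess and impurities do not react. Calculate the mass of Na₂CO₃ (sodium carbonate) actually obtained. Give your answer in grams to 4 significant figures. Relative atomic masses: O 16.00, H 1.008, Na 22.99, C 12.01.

1318 g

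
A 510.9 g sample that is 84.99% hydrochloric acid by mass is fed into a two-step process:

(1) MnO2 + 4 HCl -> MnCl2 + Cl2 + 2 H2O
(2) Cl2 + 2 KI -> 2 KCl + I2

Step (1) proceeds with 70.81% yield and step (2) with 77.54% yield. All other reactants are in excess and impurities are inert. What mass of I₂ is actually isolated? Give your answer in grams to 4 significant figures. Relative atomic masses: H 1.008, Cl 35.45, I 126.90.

414.9 g

Pure HCl = 510.9 × 0.8499 = 434.21 g.
M(HCl) = 1.008 + 35.45 = 36.458 g/mol.
M(I2) = 2(126.90) = 253.80 g/mol.
n(HCl) = 434.21 / 36.458 = 11.910 mol.
Step 1 (HCl:Cl2 = 4:1): theoretical n(Cl2) = 2.9775 mol; at 70.81% yield, n(Cl2) = 2.1084 mol.
Step 2 (Cl2:I2 = 1:1): theoretical n(I2) = 2.1084 mol, so theoretical mass = 2.1084 × 253.80 = 535.10 g.
At 77.54% yield, actual mass of I2 = 535.10 × 0.7754 = 414.92 g.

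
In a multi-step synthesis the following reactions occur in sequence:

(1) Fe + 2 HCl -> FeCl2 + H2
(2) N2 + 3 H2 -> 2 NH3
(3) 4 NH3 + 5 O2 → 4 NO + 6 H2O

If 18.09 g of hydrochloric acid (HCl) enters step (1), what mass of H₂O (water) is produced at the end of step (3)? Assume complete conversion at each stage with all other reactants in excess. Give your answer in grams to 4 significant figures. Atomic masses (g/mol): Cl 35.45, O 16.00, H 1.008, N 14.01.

M(HCl) = 1.008 + 35.45 = 36.458 g/mol.
M(H2O) = 2(1.008) + 16.00 = 18.016 g/mol.
n(HCl) = 18.09 / 36.458 = 0.49619 mol.
Reaction (1): HCl→H2 ratio 2:1 ⇒ n(H2) = 0.24809 mol.
Reaction (2): H2→NH3 ratio 3:2 ⇒ n(NH3) = 0.16540 mol.
Reaction (3): NH3→H2O ratio 4:6 ⇒ n(H2O) = 0.24809 mol.
Mass of H2O = 0.24809 × 18.016 = 4.4697 g.

4.470 g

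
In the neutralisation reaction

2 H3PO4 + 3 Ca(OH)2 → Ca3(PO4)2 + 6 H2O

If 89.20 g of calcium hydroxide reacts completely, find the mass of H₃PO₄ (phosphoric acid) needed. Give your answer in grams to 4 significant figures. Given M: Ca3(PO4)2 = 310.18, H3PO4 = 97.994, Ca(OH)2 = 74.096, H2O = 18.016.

n(Ca(OH)2) = 89.200 g / 74.096 g/mol = 1.2038 mol.
From the equation the Ca(OH)2:H3PO4 mole ratio is 3:2, so n(H3PO4) = 1.2038 × 2/3 = 0.80256 mol.
Mass of H3PO4 = 0.80256 mol × 97.994 g/mol = 78.646 g.

78.65 g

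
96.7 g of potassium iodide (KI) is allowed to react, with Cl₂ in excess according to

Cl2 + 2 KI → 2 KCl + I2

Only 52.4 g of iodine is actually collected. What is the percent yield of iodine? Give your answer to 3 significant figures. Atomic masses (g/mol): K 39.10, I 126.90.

70.9 %

M(KI) = 39.10 + 126.90 = 166.00 g/mol.
M(I2) = 2(126.90) = 253.80 g/mol.
n(KI) = 96.70 g / 166.00 g/mol = 0.5825 mol.
From the equation the KI:I2 mole ratio is 2:1, so n(I2) = 0.5825 × 1/2 = 0.2913 mol.
Mass of I2 = 0.2913 mol × 253.80 g/mol = 73.92 g.
This is the theoretical yield. Percent yield = 52.4 g / 73.92 g × 100% = 70.88%.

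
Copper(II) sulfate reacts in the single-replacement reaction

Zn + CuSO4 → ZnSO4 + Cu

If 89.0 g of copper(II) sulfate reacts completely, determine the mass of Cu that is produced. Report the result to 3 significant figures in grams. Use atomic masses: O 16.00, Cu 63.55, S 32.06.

35.4 g

M(CuSO4) = 63.55 + 32.06 + 4(16.00) = 159.61 g/mol.
M(Cu) = 63.55 g/mol.
n(CuSO4) = 89.00 g / 159.61 g/mol = 0.5576 mol.
From the equation the CuSO4:Cu mole ratio is 1:1, so n(Cu) = 0.5576 × 1/1 = 0.5576 mol.
Mass of Cu = 0.5576 mol × 63.55 g/mol = 35.44 g.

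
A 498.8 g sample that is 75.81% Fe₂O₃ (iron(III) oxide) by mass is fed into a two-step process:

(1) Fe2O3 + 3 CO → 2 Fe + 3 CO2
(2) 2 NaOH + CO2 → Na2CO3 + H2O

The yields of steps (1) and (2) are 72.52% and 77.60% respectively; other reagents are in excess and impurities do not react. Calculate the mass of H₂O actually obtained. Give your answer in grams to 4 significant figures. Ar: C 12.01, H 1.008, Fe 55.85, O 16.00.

Pure Fe2O3 = 498.8 × 0.7581 = 378.14 g.
M(Fe2O3) = 2(55.85) + 3(16.00) = 159.70 g/mol.
M(H2O) = 2(1.008) + 16.00 = 18.016 g/mol.
n(Fe2O3) = 378.14 / 159.70 = 2.3678 mol.
Step 1 (Fe2O3:CO2 = 1:3): theoretical n(CO2) = 7.1034 mol; at 72.52% yield, n(CO2) = 5.1514 mol.
Step 2 (CO2:H2O = 1:1): theoretical n(H2O) = 5.1514 mol, so theoretical mass = 5.1514 × 18.016 = 92.808 g.
At 77.60% yield, actual mass of H2O = 92.808 × 0.7760 = 72.019 g.

72.02 g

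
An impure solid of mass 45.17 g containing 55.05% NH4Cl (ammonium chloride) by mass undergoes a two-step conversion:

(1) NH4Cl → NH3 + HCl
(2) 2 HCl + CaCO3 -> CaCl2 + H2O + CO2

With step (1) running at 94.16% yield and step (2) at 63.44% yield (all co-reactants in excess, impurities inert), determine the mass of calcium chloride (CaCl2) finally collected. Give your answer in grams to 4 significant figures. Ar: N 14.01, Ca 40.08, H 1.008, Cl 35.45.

Pure NH4Cl = 45.17 × 0.5505 = 24.866 g.
M(NH4Cl) = 14.01 + 4(1.008) + 35.45 = 53.492 g/mol.
M(CaCl2) = 40.08 + 2(35.45) = 110.98 g/mol.
n(NH4Cl) = 24.866 / 53.492 = 0.46486 mol.
Step 1 (NH4Cl:HCl = 1:1): theoretical n(HCl) = 0.46486 mol; at 94.16% yield, n(HCl) = 0.43771 mol.
Step 2 (HCl:CaCl2 = 2:1): theoretical n(CaCl2) = 0.21885 mol, so theoretical mass = 0.21885 × 110.98 = 24.288 g.
At 63.44% yield, actual mass of CaCl2 = 24.288 × 0.6344 = 15.409 g.

15.41 g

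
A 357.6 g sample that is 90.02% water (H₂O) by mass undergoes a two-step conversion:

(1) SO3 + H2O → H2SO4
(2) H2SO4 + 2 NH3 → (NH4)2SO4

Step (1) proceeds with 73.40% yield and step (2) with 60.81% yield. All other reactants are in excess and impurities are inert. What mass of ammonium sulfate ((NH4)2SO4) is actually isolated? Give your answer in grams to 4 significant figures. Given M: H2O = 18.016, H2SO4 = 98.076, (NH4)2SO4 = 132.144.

Pure H2O = 357.6 × 0.9002 = 321.91 g.
n(H2O) = 321.91 / 18.016 = 17.868 mol.
Step 1 (H2O:H2SO4 = 1:1): theoretical n(H2SO4) = 17.868 mol; at 73.40% yield, n(H2SO4) = 13.115 mol.
Step 2 (H2SO4:(NH4)2SO4 = 1:1): theoretical n((NH4)2SO4) = 13.115 mol, so theoretical mass = 13.115 × 132.144 = 1733.1 g.
At 60.81% yield, actual mass of (NH4)2SO4 = 1733.1 × 0.6081 = 1053.9 g.

1054 g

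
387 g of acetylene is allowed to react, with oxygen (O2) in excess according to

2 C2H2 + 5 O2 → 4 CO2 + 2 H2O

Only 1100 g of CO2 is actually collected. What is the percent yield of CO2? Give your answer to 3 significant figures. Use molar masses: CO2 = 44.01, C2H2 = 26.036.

84.1 %

n(C2H2) = 387.0 g / 26.036 g/mol = 14.86 mol.
From the equation the C2H2:CO2 mole ratio is 2:4, so n(CO2) = 14.86 × 4/2 = 29.73 mol.
Mass of CO2 = 29.73 mol × 44.01 g/mol = 1308 g.
This is the theoretical yield. Percent yield = 1100 g / 1308 g × 100% = 84.08%.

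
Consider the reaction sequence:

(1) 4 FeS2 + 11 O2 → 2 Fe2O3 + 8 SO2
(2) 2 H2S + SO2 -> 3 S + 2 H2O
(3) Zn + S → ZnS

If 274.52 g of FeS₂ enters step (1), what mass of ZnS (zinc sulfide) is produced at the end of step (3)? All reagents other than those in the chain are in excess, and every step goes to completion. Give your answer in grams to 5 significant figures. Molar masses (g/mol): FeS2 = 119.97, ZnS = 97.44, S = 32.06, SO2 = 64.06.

n(FeS2) = 274.52 / 119.97 = 2.28824 mol.
Reaction (1): FeS2→SO2 ratio 4:8 ⇒ n(SO2) = 4.57648 mol.
Reaction (2): SO2→S ratio 1:3 ⇒ n(S) = 13.7294 mol.
Reaction (3): S→ZnS ratio 1:1 ⇒ n(ZnS) = 13.7294 mol.
Mass of ZnS = 13.7294 × 97.44 = 1337.80 g.

1337.8 g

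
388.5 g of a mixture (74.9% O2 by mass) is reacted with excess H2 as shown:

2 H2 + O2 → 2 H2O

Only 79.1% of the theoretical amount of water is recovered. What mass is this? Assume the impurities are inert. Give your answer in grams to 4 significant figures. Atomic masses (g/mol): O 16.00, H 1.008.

259.2 g

Pure O2 available = 388.5 g × 0.749 = 290.99 g.
M(O2) = 2(16.00) = 32.00 g/mol.
M(H2O) = 2(1.008) + 16.00 = 18.016 g/mol.
n(O2) = 290.99 g / 32.00 g/mol = 9.0933 mol.
From the equation the O2:H2O mole ratio is 1:2, so n(H2O) = 9.0933 × 2/1 = 18.187 mol.
Mass of H2O = 18.187 mol × 18.016 g/mol = 327.65 g.
Actual mass collected = 327.65 g × 0.791 = 259.17 g.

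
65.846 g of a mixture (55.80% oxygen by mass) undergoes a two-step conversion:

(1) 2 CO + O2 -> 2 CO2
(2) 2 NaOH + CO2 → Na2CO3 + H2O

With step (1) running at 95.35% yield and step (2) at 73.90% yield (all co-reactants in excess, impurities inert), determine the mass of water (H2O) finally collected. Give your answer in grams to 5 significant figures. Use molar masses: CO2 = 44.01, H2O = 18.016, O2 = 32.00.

29.152 g

Pure O2 = 65.846 × 0.5580 = 36.7421 g.
n(O2) = 36.7421 / 32.00 = 1.14819 mol.
Step 1 (O2:CO2 = 1:2): theoretical n(CO2) = 2.29638 mol; at 95.35% yield, n(CO2) = 2.18960 mol.
Step 2 (CO2:H2O = 1:1): theoretical n(H2O) = 2.18960 mol, so theoretical mass = 2.18960 × 18.016 = 39.4478 g.
At 73.90% yield, actual mass of H2O = 39.4478 × 0.7390 = 29.1519 g.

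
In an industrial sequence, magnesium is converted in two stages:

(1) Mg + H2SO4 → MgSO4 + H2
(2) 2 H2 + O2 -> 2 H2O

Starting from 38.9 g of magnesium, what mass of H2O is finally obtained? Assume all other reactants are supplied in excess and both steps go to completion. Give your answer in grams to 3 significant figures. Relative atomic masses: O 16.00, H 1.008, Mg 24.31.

28.8 g

M(Mg) = 24.31 g/mol.
M(H2O) = 2(1.008) + 16.00 = 18.016 g/mol.
n(Mg) = 38.90 / 24.31 = 1.600 mol.
Step 1 gives a 1:1 ratio of Mg to H2, so n(H2) = 1.600 mol.
In step 2 the H2:H2O ratio is 2:2, so n(H2O) = 1.600 mol.
Mass of H2O = 1.600 × 18.016 = 28.83 g.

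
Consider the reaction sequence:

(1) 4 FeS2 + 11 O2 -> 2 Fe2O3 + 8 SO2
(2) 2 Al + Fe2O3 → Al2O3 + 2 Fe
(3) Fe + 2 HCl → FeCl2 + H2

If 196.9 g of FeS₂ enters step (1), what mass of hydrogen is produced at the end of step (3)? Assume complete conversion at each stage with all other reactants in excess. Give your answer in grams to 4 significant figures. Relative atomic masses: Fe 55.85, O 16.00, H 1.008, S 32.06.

3.309 g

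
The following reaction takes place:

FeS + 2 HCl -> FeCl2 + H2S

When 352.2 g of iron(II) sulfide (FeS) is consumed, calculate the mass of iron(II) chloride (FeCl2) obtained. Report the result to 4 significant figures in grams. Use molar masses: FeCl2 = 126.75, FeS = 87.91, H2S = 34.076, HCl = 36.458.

507.8 g

n(FeS) = 352.20 g / 87.91 g/mol = 4.0064 mol.
From the equation the FeS:FeCl2 mole ratio is 1:1, so n(FeCl2) = 4.0064 × 1/1 = 4.0064 mol.
Mass of FeCl2 = 4.0064 mol × 126.75 g/mol = 507.81 g.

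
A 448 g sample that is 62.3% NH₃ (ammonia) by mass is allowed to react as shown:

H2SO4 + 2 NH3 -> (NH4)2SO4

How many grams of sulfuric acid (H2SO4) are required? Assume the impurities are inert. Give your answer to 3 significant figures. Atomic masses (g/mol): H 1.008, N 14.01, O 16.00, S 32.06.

803 g

Mass of pure NH3 = 448 g × 0.623 = 279.1 g.
M(NH3) = 14.01 + 3(1.008) = 17.034 g/mol.
M(H2SO4) = 2(1.008) + 32.06 + 4(16.00) = 98.076 g/mol.
n(NH3) = 279.1 g / 17.034 g/mol = 16.39 mol.
From the equation the NH3:H2SO4 mole ratio is 2:1, so n(H2SO4) = 16.39 × 1/2 = 8.193 mol.
Mass of H2SO4 = 8.193 mol × 98.076 g/mol = 803.5 g.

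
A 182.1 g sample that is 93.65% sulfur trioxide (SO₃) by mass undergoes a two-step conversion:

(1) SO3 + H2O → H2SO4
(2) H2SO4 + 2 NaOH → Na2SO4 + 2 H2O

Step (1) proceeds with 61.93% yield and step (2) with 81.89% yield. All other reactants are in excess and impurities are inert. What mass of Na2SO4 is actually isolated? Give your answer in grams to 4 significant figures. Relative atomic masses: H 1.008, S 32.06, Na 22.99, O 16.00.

Pure SO3 = 182.1 × 0.9365 = 170.54 g.
M(SO3) = 32.06 + 3(16.00) = 80.06 g/mol.
M(Na2SO4) = 2(22.99) + 32.06 + 4(16.00) = 142.04 g/mol.
n(SO3) = 170.54 / 80.06 = 2.1301 mol.
Step 1 (SO3:H2SO4 = 1:1): theoretical n(H2SO4) = 2.1301 mol; at 61.93% yield, n(H2SO4) = 1.3192 mol.
Step 2 (H2SO4:Na2SO4 = 1:1): theoretical n(Na2SO4) = 1.3192 mol, so theoretical mass = 1.3192 × 142.04 = 187.38 g.
At 81.89% yield, actual mass of Na2SO4 = 187.38 × 0.8189 = 153.44 g.

153.4 g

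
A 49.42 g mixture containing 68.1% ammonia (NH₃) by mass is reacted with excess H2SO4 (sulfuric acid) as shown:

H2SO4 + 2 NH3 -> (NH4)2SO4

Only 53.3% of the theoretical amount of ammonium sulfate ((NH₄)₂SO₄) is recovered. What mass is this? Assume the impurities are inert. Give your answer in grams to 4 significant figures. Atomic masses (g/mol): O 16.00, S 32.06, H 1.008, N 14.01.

Pure NH3 available = 49.42 g × 0.681 = 33.655 g.
M(NH3) = 14.01 + 3(1.008) = 17.034 g/mol.
M((NH4)2SO4) = 2(14.01) + 8(1.008) + 32.06 + 4(16.00) = 132.144 g/mol.
n(NH3) = 33.655 g / 17.034 g/mol = 1.9758 mol.
From the equation the NH3:(NH4)2SO4 mole ratio is 2:1, so n((NH4)2SO4) = 1.9758 × 1/2 = 0.98788 mol.
Mass of (NH4)2SO4 = 0.98788 mol × 132.144 g/mol = 130.54 g.
Actual mass collected = 130.54 g × 0.533 = 69.579 g.

69.58 g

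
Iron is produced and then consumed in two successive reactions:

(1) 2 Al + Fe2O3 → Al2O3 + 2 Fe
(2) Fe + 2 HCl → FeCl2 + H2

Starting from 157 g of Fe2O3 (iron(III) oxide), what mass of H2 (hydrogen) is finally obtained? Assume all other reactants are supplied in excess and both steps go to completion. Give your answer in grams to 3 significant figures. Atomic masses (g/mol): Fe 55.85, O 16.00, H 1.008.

M(Fe2O3) = 2(55.85) + 3(16.00) = 159.70 g/mol.
M(H2) = 2(1.008) = 2.016 g/mol.
n(Fe2O3) = 157.0 / 159.70 = 0.9831 mol.
Step 1 gives a 1:2 ratio of Fe2O3 to Fe, so n(Fe) = 1.966 mol.
In step 2 the Fe:H2 ratio is 1:1, so n(H2) = 1.966 mol.
Mass of H2 = 1.966 × 2.016 = 3.964 g.

3.96 g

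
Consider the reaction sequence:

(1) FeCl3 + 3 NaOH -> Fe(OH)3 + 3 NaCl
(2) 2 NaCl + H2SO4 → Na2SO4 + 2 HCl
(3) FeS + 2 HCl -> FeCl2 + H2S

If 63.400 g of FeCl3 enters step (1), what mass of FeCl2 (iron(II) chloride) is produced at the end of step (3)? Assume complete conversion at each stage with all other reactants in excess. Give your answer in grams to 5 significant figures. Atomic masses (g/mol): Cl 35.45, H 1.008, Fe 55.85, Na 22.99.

M(FeCl3) = 55.85 + 3(35.45) = 162.20 g/mol.
M(FeCl2) = 55.85 + 2(35.45) = 126.75 g/mol.
n(FeCl3) = 63.400 / 162.20 = 0.390875 mol.
Reaction (1): FeCl3→NaCl ratio 1:3 ⇒ n(NaCl) = 1.17263 mol.
Reaction (2): NaCl→HCl ratio 2:2 ⇒ n(HCl) = 1.17263 mol.
Reaction (3): HCl→FeCl2 ratio 2:1 ⇒ n(FeCl2) = 0.586313 mol.
Mass of FeCl2 = 0.586313 × 126.75 = 74.3152 g.

74.315 g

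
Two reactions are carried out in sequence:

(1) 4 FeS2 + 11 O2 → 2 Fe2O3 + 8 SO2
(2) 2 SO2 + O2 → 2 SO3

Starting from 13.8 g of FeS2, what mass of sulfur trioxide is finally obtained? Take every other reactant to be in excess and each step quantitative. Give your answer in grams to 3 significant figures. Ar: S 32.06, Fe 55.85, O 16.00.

18.4 g

M(FeS2) = 55.85 + 2(32.06) = 119.97 g/mol.
M(SO3) = 32.06 + 3(16.00) = 80.06 g/mol.
n(FeS2) = 13.80 / 119.97 = 0.1150 mol.
Step 1 gives a 4:8 ratio of FeS2 to SO2, so n(SO2) = 0.2301 mol.
In step 2 the SO2:SO3 ratio is 2:2, so n(SO3) = 0.2301 mol.
Mass of SO3 = 0.2301 × 80.06 = 18.42 g.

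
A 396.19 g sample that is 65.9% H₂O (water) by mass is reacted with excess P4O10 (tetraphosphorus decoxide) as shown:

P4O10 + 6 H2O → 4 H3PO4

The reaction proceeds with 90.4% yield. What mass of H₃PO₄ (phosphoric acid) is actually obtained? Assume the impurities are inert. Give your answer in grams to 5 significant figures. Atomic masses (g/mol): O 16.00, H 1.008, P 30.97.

855.87 g

Pure H2O available = 396.19 g × 0.659 = 261.089 g.
M(H2O) = 2(1.008) + 16.00 = 18.016 g/mol.
M(H3PO4) = 3(1.008) + 30.97 + 4(16.00) = 97.994 g/mol.
n(H2O) = 261.089 g / 18.016 g/mol = 14.4921 mol.
From the equation the H2O:H3PO4 mole ratio is 6:4, so n(H3PO4) = 14.4921 × 4/6 = 9.66138 mol.
Mass of H3PO4 = 9.66138 mol × 97.994 g/mol = 946.758 g.
Actual mass collected = 946.758 g × 0.904 = 855.869 g.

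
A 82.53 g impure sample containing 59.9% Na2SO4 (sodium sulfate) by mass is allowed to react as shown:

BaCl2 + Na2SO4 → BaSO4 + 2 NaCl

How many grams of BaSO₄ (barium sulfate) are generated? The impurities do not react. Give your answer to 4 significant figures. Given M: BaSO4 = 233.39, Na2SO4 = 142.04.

Mass of pure Na2SO4 = 82.53 g × 0.599 = 49.435 g.
n(Na2SO4) = 49.435 g / 142.04 g/mol = 0.34804 mol.
From the equation the Na2SO4:BaSO4 mole ratio is 1:1, so n(BaSO4) = 0.34804 × 1/1 = 0.34804 mol.
Mass of BaSO4 = 0.34804 mol × 233.39 g/mol = 81.229 g.

81.23 g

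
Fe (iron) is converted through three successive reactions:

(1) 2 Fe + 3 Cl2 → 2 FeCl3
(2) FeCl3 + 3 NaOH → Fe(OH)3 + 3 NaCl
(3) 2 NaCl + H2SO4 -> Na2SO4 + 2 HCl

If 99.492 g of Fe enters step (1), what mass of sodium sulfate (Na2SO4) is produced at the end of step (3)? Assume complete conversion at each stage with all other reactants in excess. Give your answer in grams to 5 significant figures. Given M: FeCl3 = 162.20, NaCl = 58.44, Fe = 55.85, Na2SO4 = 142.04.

n(Fe) = 99.492 / 55.85 = 1.78141 mol.
Reaction (1): Fe→FeCl3 ratio 2:2 ⇒ n(FeCl3) = 1.78141 mol.
Reaction (2): FeCl3→NaCl ratio 1:3 ⇒ n(NaCl) = 5.34424 mol.
Reaction (3): NaCl→Na2SO4 ratio 2:1 ⇒ n(Na2SO4) = 2.67212 mol.
Mass of Na2SO4 = 2.67212 × 142.04 = 379.548 g.

379.55 g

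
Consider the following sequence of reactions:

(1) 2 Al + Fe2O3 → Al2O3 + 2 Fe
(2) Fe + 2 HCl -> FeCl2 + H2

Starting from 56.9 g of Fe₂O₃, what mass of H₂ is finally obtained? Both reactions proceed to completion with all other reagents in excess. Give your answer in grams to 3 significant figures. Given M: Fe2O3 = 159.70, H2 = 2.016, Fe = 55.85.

1.44 g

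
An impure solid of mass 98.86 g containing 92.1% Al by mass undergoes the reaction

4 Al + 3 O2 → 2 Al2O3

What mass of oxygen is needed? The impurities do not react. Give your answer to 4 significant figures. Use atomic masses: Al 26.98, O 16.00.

Mass of pure Al = 98.86 g × 0.921 = 91.050 g.
M(Al) = 26.98 g/mol.
M(O2) = 2(16.00) = 32.00 g/mol.
n(Al) = 91.050 g / 26.98 g/mol = 3.3747 mol.
From the equation the Al:O2 mole ratio is 4:3, so n(O2) = 3.3747 × 3/4 = 2.5310 mol.
Mass of O2 = 2.5310 mol × 32.00 g/mol = 80.993 g.

80.99 g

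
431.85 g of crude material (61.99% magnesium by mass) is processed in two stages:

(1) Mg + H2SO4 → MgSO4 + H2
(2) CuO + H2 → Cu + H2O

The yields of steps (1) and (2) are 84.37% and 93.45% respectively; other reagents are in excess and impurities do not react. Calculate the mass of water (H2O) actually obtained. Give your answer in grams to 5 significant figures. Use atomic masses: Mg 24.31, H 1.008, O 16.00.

156.42 g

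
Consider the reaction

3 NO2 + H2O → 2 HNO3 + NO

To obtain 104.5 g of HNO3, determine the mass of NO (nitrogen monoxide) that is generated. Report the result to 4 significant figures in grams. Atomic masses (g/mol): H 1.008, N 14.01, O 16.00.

24.88 g

M(HNO3) = 1.008 + 14.01 + 3(16.00) = 63.018 g/mol.
M(NO) = 14.01 + 16.00 = 30.01 g/mol.
n(HNO3) = 104.50 g / 63.018 g/mol = 1.6583 mol.
From the equation the HNO3:NO mole ratio is 2:1, so n(NO) = 1.6583 × 1/2 = 0.82913 mol.
Mass of NO = 0.82913 mol × 30.01 g/mol = 24.882 g.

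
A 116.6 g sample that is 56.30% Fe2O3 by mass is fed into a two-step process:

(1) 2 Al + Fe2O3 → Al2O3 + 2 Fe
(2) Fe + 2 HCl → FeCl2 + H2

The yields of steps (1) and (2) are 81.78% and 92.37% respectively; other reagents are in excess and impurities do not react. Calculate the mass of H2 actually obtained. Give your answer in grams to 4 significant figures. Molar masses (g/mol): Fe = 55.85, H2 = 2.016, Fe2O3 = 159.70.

1.252 g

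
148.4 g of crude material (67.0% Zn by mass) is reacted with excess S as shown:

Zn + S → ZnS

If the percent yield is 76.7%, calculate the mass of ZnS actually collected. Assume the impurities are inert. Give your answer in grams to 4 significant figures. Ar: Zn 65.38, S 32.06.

113.7 g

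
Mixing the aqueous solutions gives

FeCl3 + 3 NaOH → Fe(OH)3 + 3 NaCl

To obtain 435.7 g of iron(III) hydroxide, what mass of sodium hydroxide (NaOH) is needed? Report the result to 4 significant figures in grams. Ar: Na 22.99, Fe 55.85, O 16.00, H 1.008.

489.2 g

M(Fe(OH)3) = 55.85 + 3(16.00) + 3(1.008) = 106.874 g/mol.
M(NaOH) = 22.99 + 16.00 + 1.008 = 39.998 g/mol.
n(Fe(OH)3) = 435.70 g / 106.874 g/mol = 4.0768 mol.
From the equation the Fe(OH)3:NaOH mole ratio is 1:3, so n(NaOH) = 4.0768 × 3/1 = 12.230 mol.
Mass of NaOH = 12.230 mol × 39.998 g/mol = 489.19 g.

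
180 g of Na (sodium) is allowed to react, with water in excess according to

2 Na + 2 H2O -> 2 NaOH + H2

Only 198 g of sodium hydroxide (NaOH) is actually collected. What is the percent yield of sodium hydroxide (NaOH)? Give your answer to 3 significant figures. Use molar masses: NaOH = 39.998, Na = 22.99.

63.2 %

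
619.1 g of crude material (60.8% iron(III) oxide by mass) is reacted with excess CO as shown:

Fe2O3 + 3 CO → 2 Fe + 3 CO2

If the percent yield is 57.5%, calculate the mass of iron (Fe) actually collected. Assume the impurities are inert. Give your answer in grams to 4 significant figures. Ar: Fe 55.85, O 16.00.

151.4 g

Pure Fe2O3 available = 619.1 g × 0.608 = 376.41 g.
M(Fe2O3) = 2(55.85) + 3(16.00) = 159.70 g/mol.
M(Fe) = 55.85 g/mol.
n(Fe2O3) = 376.41 g / 159.70 g/mol = 2.3570 mol.
From the equation the Fe2O3:Fe mole ratio is 1:2, so n(Fe) = 2.3570 × 2/1 = 4.7140 mol.
Mass of Fe = 4.7140 mol × 55.85 g/mol = 263.28 g.
Actual mass collected = 263.28 g × 0.575 = 151.38 g.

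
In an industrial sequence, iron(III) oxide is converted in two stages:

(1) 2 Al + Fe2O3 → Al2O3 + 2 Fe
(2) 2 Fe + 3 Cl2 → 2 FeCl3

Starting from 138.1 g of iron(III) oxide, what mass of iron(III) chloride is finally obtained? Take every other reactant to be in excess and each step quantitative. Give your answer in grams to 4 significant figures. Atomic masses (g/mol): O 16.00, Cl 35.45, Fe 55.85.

280.5 g

M(Fe2O3) = 2(55.85) + 3(16.00) = 159.70 g/mol.
M(FeCl3) = 55.85 + 3(35.45) = 162.20 g/mol.
n(Fe2O3) = 138.10 / 159.70 = 0.86475 mol.
Step 1 gives a 1:2 ratio of Fe2O3 to Fe, so n(Fe) = 1.7295 mol.
In step 2 the Fe:FeCl3 ratio is 2:2, so n(FeCl3) = 1.7295 mol.
Mass of FeCl3 = 1.7295 × 162.20 = 280.52 g.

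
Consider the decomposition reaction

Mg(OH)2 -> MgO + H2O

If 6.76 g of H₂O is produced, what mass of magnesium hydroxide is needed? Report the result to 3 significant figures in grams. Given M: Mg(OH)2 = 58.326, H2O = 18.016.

n(H2O) = 6.760 g / 18.016 g/mol = 0.3752 mol.
From the equation the H2O:Mg(OH)2 mole ratio is 1:1, so n(Mg(OH)2) = 0.3752 × 1/1 = 0.3752 mol.
Mass of Mg(OH)2 = 0.3752 mol × 58.326 g/mol = 21.89 g.

21.9 g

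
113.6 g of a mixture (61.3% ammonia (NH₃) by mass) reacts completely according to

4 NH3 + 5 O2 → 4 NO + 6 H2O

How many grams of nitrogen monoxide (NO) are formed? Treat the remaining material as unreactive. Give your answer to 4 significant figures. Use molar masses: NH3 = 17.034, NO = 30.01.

Mass of pure NH3 = 113.6 g × 0.613 = 69.637 g.
n(NH3) = 69.637 g / 17.034 g/mol = 4.0881 mol.
From the equation the NH3:NO mole ratio is 4:4, so n(NO) = 4.0881 × 4/4 = 4.0881 mol.
Mass of NO = 4.0881 mol × 30.01 g/mol = 122.68 g.

122.7 g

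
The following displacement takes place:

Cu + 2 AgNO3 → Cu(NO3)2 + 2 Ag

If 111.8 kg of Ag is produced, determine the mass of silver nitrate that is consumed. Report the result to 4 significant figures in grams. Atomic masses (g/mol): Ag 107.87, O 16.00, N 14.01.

M(Ag) = 107.87 g/mol.
M(AgNO3) = 107.87 + 14.01 + 3(16.00) = 169.88 g/mol.
Convert: 111.8 kg = 111800 g.
n(Ag) = 111800 g / 107.87 g/mol = 1036.4 mol.
From the equation the Ag:AgNO3 mole ratio is 2:2, so n(AgNO3) = 1036.4 × 2/2 = 1036.4 mol.
Mass of AgNO3 = 1036.4 mol × 169.88 g/mol = 176070 g.

176100 g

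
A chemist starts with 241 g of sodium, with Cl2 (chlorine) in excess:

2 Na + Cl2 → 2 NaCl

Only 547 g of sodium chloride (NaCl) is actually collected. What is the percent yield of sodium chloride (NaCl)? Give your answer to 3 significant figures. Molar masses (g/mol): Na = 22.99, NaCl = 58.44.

89.3 %

n(Na) = 241.0 g / 22.99 g/mol = 10.48 mol.
From the equation the Na:NaCl mole ratio is 2:2, so n(NaCl) = 10.48 × 2/2 = 10.48 mol.
Mass of NaCl = 10.48 mol × 58.44 g/mol = 612.6 g.
This is the theoretical yield. Percent yield = 547 g / 612.6 g × 100% = 89.29%.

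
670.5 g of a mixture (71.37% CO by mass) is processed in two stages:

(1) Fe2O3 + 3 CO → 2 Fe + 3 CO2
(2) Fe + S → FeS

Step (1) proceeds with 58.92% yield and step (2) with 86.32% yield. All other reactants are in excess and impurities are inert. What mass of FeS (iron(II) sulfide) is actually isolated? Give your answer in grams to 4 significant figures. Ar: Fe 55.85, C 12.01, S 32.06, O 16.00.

509.2 g

Pure CO = 670.5 × 0.7137 = 478.54 g.
M(CO) = 12.01 + 16.00 = 28.01 g/mol.
M(FeS) = 55.85 + 32.06 = 87.91 g/mol.
n(CO) = 478.54 / 28.01 = 17.084 mol.
Step 1 (CO:Fe = 3:2): theoretical n(Fe) = 11.390 mol; at 58.92% yield, n(Fe) = 6.7108 mol.
Step 2 (Fe:FeS = 1:1): theoretical n(FeS) = 6.7108 mol, so theoretical mass = 6.7108 × 87.91 = 589.94 g.
At 86.32% yield, actual mass of FeS = 589.94 × 0.8632 = 509.24 g.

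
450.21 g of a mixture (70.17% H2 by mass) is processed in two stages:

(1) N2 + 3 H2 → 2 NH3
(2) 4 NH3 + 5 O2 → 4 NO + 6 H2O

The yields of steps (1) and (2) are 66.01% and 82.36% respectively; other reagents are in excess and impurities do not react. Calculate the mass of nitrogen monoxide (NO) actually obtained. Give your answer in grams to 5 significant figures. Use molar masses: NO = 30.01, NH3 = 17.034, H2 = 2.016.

1704.4 g

Pure H2 = 450.21 × 0.7017 = 315.912 g.
n(H2) = 315.912 / 2.016 = 156.703 mol.
Step 1 (H2:NH3 = 3:2): theoretical n(NH3) = 104.468 mol; at 66.01% yield, n(NH3) = 68.9596 mol.
Step 2 (NH3:NO = 4:4): theoretical n(NO) = 68.9596 mol, so theoretical mass = 68.9596 × 30.01 = 2069.48 g.
At 82.36% yield, actual mass of NO = 2069.48 × 0.8236 = 1704.42 g.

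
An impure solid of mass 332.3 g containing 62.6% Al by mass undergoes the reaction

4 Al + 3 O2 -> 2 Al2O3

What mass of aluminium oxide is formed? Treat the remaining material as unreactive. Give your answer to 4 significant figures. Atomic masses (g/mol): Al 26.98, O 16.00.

393.1 g

Mass of pure Al = 332.3 g × 0.626 = 208.02 g.
M(Al) = 26.98 g/mol.
M(Al2O3) = 2(26.98) + 3(16.00) = 101.96 g/mol.
n(Al) = 208.02 g / 26.98 g/mol = 7.7101 mol.
From the equation the Al:Al2O3 mole ratio is 4:2, so n(Al2O3) = 7.7101 × 2/4 = 3.8551 mol.
Mass of Al2O3 = 3.8551 mol × 101.96 g/mol = 393.06 g.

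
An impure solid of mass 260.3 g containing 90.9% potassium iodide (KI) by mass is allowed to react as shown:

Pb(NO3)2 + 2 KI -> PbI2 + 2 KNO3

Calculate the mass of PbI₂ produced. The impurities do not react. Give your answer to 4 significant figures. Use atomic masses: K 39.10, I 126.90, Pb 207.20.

328.5 g

Mass of pure KI = 260.3 g × 0.909 = 236.61 g.
M(KI) = 39.10 + 126.90 = 166.00 g/mol.
M(PbI2) = 207.20 + 2(126.90) = 461.00 g/mol.
n(KI) = 236.61 g / 166.00 g/mol = 1.4254 mol.
From the equation the KI:PbI2 mole ratio is 2:1, so n(PbI2) = 1.4254 × 1/2 = 0.71269 mol.
Mass of PbI2 = 0.71269 mol × 461.00 g/mol = 328.55 g.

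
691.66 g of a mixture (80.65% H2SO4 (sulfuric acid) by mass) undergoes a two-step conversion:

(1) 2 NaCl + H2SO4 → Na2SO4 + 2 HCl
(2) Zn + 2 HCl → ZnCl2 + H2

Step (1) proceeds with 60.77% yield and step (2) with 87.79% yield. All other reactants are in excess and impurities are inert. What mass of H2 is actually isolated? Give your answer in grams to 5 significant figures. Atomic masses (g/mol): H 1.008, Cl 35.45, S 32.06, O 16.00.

Pure H2SO4 = 691.66 × 0.8065 = 557.824 g.
M(H2SO4) = 2(1.008) + 32.06 + 4(16.00) = 98.076 g/mol.
M(H2) = 2(1.008) = 2.016 g/mol.
n(H2SO4) = 557.824 / 98.076 = 5.68767 mol.
Step 1 (H2SO4:HCl = 1:2): theoretical n(HCl) = 11.3753 mol; at 60.77% yield, n(HCl) = 6.91279 mol.
Step 2 (HCl:H2 = 2:1): theoretical n(H2) = 3.45640 mol, so theoretical mass = 3.45640 × 2.016 = 6.96809 g.
At 87.79% yield, actual mass of H2 = 6.96809 × 0.8779 = 6.11729 g.

6.1173 g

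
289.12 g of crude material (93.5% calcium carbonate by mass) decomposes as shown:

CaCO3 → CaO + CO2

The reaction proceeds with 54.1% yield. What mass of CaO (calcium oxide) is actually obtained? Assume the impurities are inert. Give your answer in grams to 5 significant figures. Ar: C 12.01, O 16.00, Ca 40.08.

81.942 g

Pure CaCO3 available = 289.12 g × 0.935 = 270.327 g.
M(CaCO3) = 40.08 + 12.01 + 3(16.00) = 100.09 g/mol.
M(CaO) = 40.08 + 16.00 = 56.08 g/mol.
n(CaCO3) = 270.327 g / 100.09 g/mol = 2.70084 mol.
From the equation the CaCO3:CaO mole ratio is 1:1, so n(CaO) = 2.70084 × 1/1 = 2.70084 mol.
Mass of CaO = 2.70084 mol × 56.08 g/mol = 151.463 g.
Actual mass collected = 151.463 g × 0.541 = 81.9416 g.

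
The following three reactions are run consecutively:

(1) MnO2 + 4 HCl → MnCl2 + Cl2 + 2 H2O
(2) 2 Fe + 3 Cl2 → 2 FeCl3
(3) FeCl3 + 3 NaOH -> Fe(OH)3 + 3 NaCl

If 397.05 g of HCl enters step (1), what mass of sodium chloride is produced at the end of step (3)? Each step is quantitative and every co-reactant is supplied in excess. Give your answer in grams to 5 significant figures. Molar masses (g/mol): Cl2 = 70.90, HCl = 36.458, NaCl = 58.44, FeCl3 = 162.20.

318.22 g

n(HCl) = 397.05 / 36.458 = 10.8906 mol.
Reaction (1): HCl→Cl2 ratio 4:1 ⇒ n(Cl2) = 2.72265 mol.
Reaction (2): Cl2→FeCl3 ratio 3:2 ⇒ n(FeCl3) = 1.81510 mol.
Reaction (3): FeCl3→NaCl ratio 1:3 ⇒ n(NaCl) = 5.44531 mol.
Mass of NaCl = 5.44531 × 58.44 = 318.224 g.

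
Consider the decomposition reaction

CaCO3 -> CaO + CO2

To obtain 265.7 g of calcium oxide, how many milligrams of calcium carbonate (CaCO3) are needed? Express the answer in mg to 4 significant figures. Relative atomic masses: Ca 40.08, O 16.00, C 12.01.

474200 mg

M(CaO) = 40.08 + 16.00 = 56.08 g/mol.
M(CaCO3) = 40.08 + 12.01 + 3(16.00) = 100.09 g/mol.
n(CaO) = 265.70 g / 56.08 g/mol = 4.7379 mol.
From the equation the CaO:CaCO3 mole ratio is 1:1, so n(CaCO3) = 4.7379 × 1/1 = 4.7379 mol.
Mass of CaCO3 = 4.7379 mol × 100.09 g/mol = 474.21 g.
Converting to mg: 474.21 g = 474200 mg.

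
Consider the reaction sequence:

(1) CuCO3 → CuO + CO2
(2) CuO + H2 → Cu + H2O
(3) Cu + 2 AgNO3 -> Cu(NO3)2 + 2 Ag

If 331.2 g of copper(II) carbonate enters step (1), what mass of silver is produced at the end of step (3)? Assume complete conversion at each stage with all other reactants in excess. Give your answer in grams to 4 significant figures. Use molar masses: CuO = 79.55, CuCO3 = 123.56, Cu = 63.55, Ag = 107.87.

578.3 g

n(CuCO3) = 331.2 / 123.56 = 2.6805 mol.
Reaction (1): CuCO3→CuO ratio 1:1 ⇒ n(CuO) = 2.6805 mol.
Reaction (2): CuO→Cu ratio 1:1 ⇒ n(Cu) = 2.6805 mol.
Reaction (3): Cu→Ag ratio 1:2 ⇒ n(Ag) = 5.3610 mol.
Mass of Ag = 5.3610 × 107.87 = 578.29 g.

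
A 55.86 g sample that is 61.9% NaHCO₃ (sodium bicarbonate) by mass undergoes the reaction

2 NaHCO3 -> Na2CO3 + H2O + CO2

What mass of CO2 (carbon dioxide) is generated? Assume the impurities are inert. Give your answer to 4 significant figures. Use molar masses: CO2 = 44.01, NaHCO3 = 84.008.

Mass of pure NaHCO3 = 55.86 g × 0.619 = 34.577 g.
n(NaHCO3) = 34.577 g / 84.008 g/mol = 0.41160 mol.
From the equation the NaHCO3:CO2 mole ratio is 2:1, so n(CO2) = 0.41160 × 1/2 = 0.20580 mol.
Mass of CO2 = 0.20580 mol × 44.01 g/mol = 9.0572 g.

9.057 g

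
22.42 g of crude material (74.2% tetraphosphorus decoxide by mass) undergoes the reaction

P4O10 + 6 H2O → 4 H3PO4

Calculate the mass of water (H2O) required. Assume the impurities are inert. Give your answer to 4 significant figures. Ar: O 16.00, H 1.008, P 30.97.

6.335 g

Mass of pure P4O10 = 22.42 g × 0.742 = 16.636 g.
M(P4O10) = 4(30.97) + 10(16.00) = 283.88 g/mol.
M(H2O) = 2(1.008) + 16.00 = 18.016 g/mol.
n(P4O10) = 16.636 g / 283.88 g/mol = 0.058601 mol.
From the equation the P4O10:H2O mole ratio is 1:6, so n(H2O) = 0.058601 × 6/1 = 0.35161 mol.
Mass of H2O = 0.35161 mol × 18.016 g/mol = 6.3345 g.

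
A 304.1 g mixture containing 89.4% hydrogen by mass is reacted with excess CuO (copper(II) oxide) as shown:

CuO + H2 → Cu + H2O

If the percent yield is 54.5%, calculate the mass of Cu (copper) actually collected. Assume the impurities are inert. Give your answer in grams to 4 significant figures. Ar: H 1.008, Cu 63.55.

4671 g

Pure H2 available = 304.1 g × 0.894 = 271.87 g.
M(H2) = 2(1.008) = 2.016 g/mol.
M(Cu) = 63.55 g/mol.
n(H2) = 271.87 g / 2.016 g/mol = 134.85 mol.
From the equation the H2:Cu mole ratio is 1:1, so n(Cu) = 134.85 × 1/1 = 134.85 mol.
Mass of Cu = 134.85 mol × 63.55 g/mol = 8570.0 g.
Actual mass collected = 8570.0 g × 0.545 = 4670.6 g.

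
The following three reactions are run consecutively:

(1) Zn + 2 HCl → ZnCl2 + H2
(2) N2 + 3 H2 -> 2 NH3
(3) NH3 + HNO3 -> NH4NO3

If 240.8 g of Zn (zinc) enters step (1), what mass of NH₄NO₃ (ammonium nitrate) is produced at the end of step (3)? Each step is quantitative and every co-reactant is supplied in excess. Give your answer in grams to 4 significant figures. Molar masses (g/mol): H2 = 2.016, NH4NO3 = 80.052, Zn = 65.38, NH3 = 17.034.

196.6 g

n(Zn) = 240.8 / 65.38 = 3.6831 mol.
Reaction (1): Zn→H2 ratio 1:1 ⇒ n(H2) = 3.6831 mol.
Reaction (2): H2→NH3 ratio 3:2 ⇒ n(NH3) = 2.4554 mol.
Reaction (3): NH3→NH4NO3 ratio 1:1 ⇒ n(NH4NO3) = 2.4554 mol.
Mass of NH4NO3 = 2.4554 × 80.052 = 196.56 g.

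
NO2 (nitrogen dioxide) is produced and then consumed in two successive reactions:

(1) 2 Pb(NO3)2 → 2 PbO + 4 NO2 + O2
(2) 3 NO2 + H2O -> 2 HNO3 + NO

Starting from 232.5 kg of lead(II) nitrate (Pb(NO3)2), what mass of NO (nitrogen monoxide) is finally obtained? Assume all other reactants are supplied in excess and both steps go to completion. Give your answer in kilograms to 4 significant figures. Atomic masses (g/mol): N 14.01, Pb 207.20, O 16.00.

M(Pb(NO3)2) = 207.20 + 2(14.01) + 6(16.00) = 331.22 g/mol.
M(NO) = 14.01 + 16.00 = 30.01 g/mol.
232.5 kg = 232500 g.
n(Pb(NO3)2) = 232500 / 331.22 = 701.95 mol.
Step 1 gives a 2:4 ratio of Pb(NO3)2 to NO2, so n(NO2) = 1403.9 mol.
In step 2 the NO2:NO ratio is 3:1, so n(NO) = 467.97 mol.
Mass of NO = 467.97 × 30.01 = 14044 g = 14.04 kg.

14.04 kg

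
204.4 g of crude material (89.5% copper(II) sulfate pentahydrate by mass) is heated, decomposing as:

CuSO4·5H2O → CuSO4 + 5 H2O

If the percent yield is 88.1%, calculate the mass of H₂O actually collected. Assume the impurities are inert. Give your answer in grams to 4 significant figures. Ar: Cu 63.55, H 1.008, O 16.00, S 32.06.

Pure CuSO4·5H2O available = 204.4 g × 0.895 = 182.94 g.
M(CuSO4·5H2O) = 63.55 + 32.06 + 9(16.00) + 10(1.008) = 249.69 g/mol.
M(H2O) = 2(1.008) + 16.00 = 18.016 g/mol.
n(CuSO4·5H2O) = 182.94 g / 249.69 g/mol = 0.73266 mol.
From the equation the CuSO4·5H2O:H2O mole ratio is 1:5, so n(H2O) = 0.73266 × 5/1 = 3.6633 mol.
Mass of H2O = 3.6633 mol × 18.016 g/mol = 65.998 g.
Actual mass collected = 65.998 g × 0.881 = 58.144 g.

58.14 g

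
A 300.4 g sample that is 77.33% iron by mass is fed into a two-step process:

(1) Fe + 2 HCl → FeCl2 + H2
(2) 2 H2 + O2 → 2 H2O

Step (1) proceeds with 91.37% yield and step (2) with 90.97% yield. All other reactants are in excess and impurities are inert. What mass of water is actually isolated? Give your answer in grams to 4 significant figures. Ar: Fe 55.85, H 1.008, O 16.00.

Pure Fe = 300.4 × 0.7733 = 232.30 g.
M(Fe) = 55.85 g/mol.
M(H2O) = 2(1.008) + 16.00 = 18.016 g/mol.
n(Fe) = 232.30 / 55.85 = 4.1593 mol.
Step 1 (Fe:H2 = 1:1): theoretical n(H2) = 4.1593 mol; at 91.37% yield, n(H2) = 3.8004 mol.
Step 2 (H2:H2O = 2:2): theoretical n(H2O) = 3.8004 mol, so theoretical mass = 3.8004 × 18.016 = 68.468 g.
At 90.97% yield, actual mass of H2O = 68.468 × 0.9097 = 62.285 g.

62.29 g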